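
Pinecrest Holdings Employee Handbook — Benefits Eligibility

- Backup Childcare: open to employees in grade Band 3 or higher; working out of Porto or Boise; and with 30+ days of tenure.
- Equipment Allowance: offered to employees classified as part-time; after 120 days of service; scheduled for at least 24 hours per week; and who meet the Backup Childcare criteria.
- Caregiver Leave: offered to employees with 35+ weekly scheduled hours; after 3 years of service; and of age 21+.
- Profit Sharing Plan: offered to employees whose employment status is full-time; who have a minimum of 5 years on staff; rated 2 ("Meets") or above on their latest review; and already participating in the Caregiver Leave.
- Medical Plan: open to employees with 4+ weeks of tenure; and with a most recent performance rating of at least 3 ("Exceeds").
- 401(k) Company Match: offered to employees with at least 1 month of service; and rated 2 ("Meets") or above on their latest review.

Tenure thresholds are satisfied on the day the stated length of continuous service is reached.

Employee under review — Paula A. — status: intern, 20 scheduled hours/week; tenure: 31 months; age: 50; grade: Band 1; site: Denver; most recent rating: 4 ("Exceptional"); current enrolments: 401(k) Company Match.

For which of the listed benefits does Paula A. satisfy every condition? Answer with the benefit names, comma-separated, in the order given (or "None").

Medical Plan, 401(k) Company Match

Backup Childcare — grade Band 1 < Band 3 ✗ → not eligible.
Equipment Allowance — status intern ✗ (requires part-time) → not eligible.
Caregiver Leave — 20 hrs/wk < 35 ✗ → not eligible.
Profit Sharing Plan — status intern ✗ (requires full-time) → not eligible.
Medical Plan — service 31 months ≥ 4 weeks (≈28 days) ✓; rating 4 ≥ 3 ✓ → eligible.
401(k) Company Match — service 31 months ≥ 1 month ✓; rating 4 ≥ 2 ✓ → eligible.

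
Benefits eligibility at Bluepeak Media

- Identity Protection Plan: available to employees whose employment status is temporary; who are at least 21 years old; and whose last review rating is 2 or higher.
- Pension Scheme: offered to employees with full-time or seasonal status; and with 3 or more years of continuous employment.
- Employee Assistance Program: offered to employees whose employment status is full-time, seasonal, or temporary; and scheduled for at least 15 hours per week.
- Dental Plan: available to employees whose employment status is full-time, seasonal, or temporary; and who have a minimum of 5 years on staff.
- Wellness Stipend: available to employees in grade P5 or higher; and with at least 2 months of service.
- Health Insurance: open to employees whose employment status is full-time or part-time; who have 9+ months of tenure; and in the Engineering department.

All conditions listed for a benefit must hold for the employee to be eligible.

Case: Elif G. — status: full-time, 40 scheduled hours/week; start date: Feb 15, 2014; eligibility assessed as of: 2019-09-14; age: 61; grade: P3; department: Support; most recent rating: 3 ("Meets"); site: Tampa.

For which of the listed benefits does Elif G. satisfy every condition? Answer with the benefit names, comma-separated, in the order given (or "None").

Service from Feb 15, 2014 to 2019-09-14: 2037 days.
Identity Protection Plan — status full-time ✗ (requires temporary) → not eligible.
Pension Scheme — status full-time ✓; service 2037 days ≥ 3 years (≈1095 days) ✓ → eligible.
Employee Assistance Program — status full-time ✓; 40 hrs/wk ≥ 15 ✓ → eligible.
Dental Plan — status full-time ✓; service 2037 days ≥ 5 years (≈1825 days) ✓ → eligible.
Wellness Stipend — grade P3 < P5 ✗ → not eligible.
Health Insurance — status full-time ✓; service 2037 days ≥ 9 months (≈270 days) ✓; dept Support ✗ → not eligible.

Pension Scheme, Employee Assistance Program, Dental Plan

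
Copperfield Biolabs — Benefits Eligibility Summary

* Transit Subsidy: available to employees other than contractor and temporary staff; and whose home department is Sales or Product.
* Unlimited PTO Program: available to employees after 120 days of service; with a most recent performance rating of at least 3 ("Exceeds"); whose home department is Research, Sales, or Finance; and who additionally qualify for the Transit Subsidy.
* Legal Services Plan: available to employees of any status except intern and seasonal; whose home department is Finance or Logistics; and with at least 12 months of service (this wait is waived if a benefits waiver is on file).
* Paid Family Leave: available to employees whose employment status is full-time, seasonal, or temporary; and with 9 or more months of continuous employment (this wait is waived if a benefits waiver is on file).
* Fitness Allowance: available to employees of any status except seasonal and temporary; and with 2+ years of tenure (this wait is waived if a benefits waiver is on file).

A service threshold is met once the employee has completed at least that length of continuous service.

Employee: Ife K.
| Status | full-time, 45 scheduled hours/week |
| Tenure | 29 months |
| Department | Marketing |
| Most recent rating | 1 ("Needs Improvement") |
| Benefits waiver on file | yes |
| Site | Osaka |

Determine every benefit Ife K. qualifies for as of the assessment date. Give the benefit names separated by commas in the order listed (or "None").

Transit Subsidy — status full-time ✓ (not excluded); dept Marketing ✗ → not eligible.
Unlimited PTO Program — service 29 months ≥ 120 days ✓; rating 1 < 3 ✗ → not eligible.
Legal Services Plan — status full-time ✓ (not excluded); dept Marketing ✗ → not eligible.
Paid Family Leave — status full-time ✓; benefits waiver on file ✓ → eligible.
Fitness Allowance — status full-time ✓ (not excluded); benefits waiver on file ✓ → eligible.

Paid Family Leave, Fitness Allowance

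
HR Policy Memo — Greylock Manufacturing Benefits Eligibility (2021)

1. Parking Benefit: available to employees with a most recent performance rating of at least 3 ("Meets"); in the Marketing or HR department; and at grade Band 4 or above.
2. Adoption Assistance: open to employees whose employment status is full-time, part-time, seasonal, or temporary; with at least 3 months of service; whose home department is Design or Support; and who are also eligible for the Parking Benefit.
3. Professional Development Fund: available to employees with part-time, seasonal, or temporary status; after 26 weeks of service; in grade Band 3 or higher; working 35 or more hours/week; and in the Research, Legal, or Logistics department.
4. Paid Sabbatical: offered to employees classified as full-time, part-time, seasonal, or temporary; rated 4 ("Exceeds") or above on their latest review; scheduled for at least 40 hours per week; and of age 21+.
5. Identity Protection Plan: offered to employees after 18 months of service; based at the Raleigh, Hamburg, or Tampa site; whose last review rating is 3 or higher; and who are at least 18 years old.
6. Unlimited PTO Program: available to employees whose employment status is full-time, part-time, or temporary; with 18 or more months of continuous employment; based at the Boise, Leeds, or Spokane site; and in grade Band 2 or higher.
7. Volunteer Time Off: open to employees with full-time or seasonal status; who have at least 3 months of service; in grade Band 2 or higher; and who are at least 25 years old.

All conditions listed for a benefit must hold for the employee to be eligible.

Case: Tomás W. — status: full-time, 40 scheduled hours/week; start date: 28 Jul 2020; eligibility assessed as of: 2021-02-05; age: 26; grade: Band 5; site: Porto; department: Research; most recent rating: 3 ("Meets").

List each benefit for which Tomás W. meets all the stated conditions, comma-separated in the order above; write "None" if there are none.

Volunteer Time Off

Service from 28 Jul 2020 to 2021-02-05: 192 days.
Parking Benefit — rating 3 ≥ 3 ✓; dept Research ✗ → not eligible.
Adoption Assistance — status full-time ✓; service 192 days ≥ 3 months (≈90 days) ✓; dept Research ✗ → not eligible.
Professional Development Fund — status full-time ✗ (requires part-time, seasonal, or temporary) → not eligible.
Paid Sabbatical — status full-time ✓; rating 3 < 4 ✗ → not eligible.
Identity Protection Plan — service 192 days < 18 months (≈540 days) ✗ → not eligible.
Unlimited PTO Program — status full-time ✓; service 192 days < 18 months (≈540 days) ✗ → not eligible.
Volunteer Time Off — status full-time ✓; service 192 days ≥ 3 months (≈90 days) ✓; grade Band 5 ≥ Band 2 ✓; age 26 ≥ 25 ✓ → eligible.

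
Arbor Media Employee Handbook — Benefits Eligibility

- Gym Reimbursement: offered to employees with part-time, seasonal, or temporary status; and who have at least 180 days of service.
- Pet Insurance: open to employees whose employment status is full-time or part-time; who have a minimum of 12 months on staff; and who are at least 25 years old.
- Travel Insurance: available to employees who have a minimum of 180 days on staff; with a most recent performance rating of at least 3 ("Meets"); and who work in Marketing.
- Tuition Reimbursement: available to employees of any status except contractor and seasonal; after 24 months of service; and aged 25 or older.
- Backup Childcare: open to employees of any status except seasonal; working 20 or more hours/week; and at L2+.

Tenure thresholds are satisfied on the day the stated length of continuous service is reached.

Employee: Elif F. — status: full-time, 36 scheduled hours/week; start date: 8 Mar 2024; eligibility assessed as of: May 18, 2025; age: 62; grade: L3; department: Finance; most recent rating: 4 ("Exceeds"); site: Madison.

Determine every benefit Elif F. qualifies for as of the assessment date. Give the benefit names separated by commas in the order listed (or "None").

Service from 8 Mar 2024 to May 18, 2025: 436 days.
Gym Reimbursement — status full-time ✗ (requires part-time, seasonal, or temporary) → not eligible.
Pet Insurance — status full-time ✓; service 436 days ≥ 12 months (≈360 days) ✓; age 62 ≥ 25 ✓ → eligible.
Travel Insurance — service 436 days ≥ 180 days ✓; rating 4 ≥ 3 ✓; dept Finance ✗ → not eligible.
Tuition Reimbursement — status full-time ✓ (not excluded); service 436 days < 24 months (≈720 days) ✗ → not eligible.
Backup Childcare — status full-time ✓ (not excluded); 36 hrs/wk ≥ 20 ✓; grade L3 ≥ L2 ✓ → eligible.

Pet Insurance, Backup Childcare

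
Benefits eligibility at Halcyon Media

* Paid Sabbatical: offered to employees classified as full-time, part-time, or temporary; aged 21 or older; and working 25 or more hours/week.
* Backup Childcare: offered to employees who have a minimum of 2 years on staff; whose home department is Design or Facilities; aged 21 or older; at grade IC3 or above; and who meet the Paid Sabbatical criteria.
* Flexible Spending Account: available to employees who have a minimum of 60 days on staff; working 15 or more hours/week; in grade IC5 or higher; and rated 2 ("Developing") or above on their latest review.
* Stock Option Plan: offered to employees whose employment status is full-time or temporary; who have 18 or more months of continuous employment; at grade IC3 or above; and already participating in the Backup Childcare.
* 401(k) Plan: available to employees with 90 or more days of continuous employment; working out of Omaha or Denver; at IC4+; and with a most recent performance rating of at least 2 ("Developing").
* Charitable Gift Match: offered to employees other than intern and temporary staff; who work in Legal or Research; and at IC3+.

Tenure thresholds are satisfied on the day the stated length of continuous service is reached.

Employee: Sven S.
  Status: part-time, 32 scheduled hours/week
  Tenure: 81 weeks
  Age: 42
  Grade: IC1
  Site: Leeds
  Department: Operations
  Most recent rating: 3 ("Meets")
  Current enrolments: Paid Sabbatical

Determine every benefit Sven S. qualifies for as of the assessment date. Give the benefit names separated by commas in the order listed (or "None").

Paid Sabbatical — status part-time ✓; age 42 ≥ 21 ✓; 32 hrs/wk ≥ 25 ✓ → eligible.
Backup Childcare — service 81 weeks < 2 years (≈730 days) ✗ → not eligible.
Flexible Spending Account — service 81 weeks ≥ 60 days ✓; 32 hrs/wk ≥ 15 ✓; grade IC1 < IC5 ✗ → not eligible.
Stock Option Plan — status part-time ✗ (requires full-time or temporary) → not eligible.
401(k) Plan — service 81 weeks ≥ 90 days ✓; site Leeds ✗ (not Omaha or Denver) → not eligible.
Charitable Gift Match — status part-time ✓ (not excluded); dept Operations ✗ → not eligible.

Paid Sabbatical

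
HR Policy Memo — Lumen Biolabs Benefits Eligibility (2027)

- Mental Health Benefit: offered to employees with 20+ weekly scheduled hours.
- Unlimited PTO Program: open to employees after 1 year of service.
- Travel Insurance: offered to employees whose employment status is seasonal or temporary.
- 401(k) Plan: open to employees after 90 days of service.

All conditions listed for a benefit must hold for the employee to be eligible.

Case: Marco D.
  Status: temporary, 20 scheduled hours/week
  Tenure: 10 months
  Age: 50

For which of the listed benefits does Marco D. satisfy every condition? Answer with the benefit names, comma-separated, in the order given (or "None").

Mental Health Benefit — 20 hrs/wk ≥ 20 ✓ → eligible.
Unlimited PTO Program — service 10 months < 1 year (≈365 days) ✗ → not eligible.
Travel Insurance — status temporary ✓ → eligible.
401(k) Plan — service 10 months ≥ 90 days ✓ → eligible.

Mental Health Benefit, Travel Insurance, 401(k) Plan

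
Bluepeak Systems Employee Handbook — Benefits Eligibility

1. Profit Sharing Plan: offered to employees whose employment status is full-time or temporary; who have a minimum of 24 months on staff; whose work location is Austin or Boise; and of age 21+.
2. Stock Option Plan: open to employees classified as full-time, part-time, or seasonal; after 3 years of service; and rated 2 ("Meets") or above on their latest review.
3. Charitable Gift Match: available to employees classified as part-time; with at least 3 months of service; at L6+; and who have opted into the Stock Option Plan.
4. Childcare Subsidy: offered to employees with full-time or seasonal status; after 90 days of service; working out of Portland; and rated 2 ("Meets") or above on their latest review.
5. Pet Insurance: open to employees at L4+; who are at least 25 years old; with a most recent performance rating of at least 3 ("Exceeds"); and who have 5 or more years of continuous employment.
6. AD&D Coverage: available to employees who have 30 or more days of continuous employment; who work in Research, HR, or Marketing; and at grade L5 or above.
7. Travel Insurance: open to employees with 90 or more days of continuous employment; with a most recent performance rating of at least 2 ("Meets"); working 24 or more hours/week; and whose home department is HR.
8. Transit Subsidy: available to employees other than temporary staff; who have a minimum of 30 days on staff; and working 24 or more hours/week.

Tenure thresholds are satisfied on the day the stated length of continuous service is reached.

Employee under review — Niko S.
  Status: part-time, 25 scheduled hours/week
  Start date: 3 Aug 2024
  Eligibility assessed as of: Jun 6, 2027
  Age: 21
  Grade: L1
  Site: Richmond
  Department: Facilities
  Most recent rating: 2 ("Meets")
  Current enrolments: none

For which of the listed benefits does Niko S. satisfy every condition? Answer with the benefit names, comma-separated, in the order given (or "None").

Service from 3 Aug 2024 to Jun 6, 2027: 1037 days.
Profit Sharing Plan — status part-time ✗ (requires full-time or temporary) → not eligible.
Stock Option Plan — status part-time ✓; service 1037 days < 3 years (≈1095 days) ✗ → not eligible.
Charitable Gift Match — status part-time ✓; service 1037 days ≥ 3 months (≈90 days) ✓; grade L1 < L6 ✗ → not eligible.
Childcare Subsidy — status part-time ✗ (requires full-time or seasonal) → not eligible.
Pet Insurance — grade L1 < L4 ✗ → not eligible.
AD&D Coverage — service 1037 days ≥ 30 days ✓; dept Facilities ✗ → not eligible.
Travel Insurance — service 1037 days ≥ 90 days ✓; rating 2 ≥ 2 ✓; 25 hrs/wk ≥ 24 ✓; dept Facilities ✗ → not eligible.
Transit Subsidy — status part-time ✓ (not excluded); service 1037 days ≥ 30 days ✓; 25 hrs/wk ≥ 24 ✓ → eligible.

Transit Subsidy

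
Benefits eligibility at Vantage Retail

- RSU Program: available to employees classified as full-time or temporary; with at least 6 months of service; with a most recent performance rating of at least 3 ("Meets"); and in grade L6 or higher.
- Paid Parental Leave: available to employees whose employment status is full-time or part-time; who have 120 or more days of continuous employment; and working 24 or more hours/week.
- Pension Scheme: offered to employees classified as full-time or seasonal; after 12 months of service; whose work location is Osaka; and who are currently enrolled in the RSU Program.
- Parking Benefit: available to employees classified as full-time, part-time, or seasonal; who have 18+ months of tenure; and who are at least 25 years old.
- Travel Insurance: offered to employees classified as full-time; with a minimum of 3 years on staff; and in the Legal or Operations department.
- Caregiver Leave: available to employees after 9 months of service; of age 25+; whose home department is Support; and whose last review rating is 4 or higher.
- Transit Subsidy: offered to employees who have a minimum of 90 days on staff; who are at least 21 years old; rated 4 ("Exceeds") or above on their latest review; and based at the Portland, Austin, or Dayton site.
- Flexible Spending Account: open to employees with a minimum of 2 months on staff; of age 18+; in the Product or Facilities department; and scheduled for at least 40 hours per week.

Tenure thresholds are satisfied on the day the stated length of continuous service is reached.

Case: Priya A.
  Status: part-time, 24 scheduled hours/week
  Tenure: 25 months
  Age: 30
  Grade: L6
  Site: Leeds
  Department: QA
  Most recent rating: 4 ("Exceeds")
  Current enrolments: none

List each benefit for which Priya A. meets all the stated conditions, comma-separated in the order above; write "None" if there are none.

RSU Program — status part-time ✗ (requires full-time or temporary) → not eligible.
Paid Parental Leave — status part-time ✓; service 25 months ≥ 120 days ✓; 24 hrs/wk ≥ 24 ✓ → eligible.
Pension Scheme — status part-time ✗ (requires full-time or seasonal) → not eligible.
Parking Benefit — status part-time ✓; service 25 months ≥ 18 months ✓; age 30 ≥ 25 ✓ → eligible.
Travel Insurance — status part-time ✗ (requires full-time) → not eligible.
Caregiver Leave — service 25 months ≥ 9 months ✓; age 30 ≥ 25 ✓; dept QA ✗ → not eligible.
Transit Subsidy — service 25 months ≥ 90 days ✓; age 30 ≥ 21 ✓; rating 4 ≥ 4 ✓; site Leeds ✗ (not Portland, Austin, or Dayton) → not eligible.
Flexible Spending Account — service 25 months ≥ 2 months ✓; age 30 ≥ 18 ✓; dept QA ✗ → not eligible.

Paid Parental Leave, Parking Benefit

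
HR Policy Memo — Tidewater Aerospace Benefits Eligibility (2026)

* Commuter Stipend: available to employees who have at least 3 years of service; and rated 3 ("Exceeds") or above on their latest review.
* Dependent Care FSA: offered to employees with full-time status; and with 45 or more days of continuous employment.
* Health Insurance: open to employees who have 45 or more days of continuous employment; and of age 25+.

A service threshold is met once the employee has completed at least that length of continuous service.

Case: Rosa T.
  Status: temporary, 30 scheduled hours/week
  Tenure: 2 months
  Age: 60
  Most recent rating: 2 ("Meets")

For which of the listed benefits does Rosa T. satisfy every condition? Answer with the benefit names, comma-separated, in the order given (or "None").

Commuter Stipend — service 2 months < 3 years (≈1095 days) ✗ → not eligible.
Dependent Care FSA — status temporary ✗ (requires full-time) → not eligible.
Health Insurance — service 2 months ≥ 45 days ✓; age 60 ≥ 25 ✓ → eligible.

Health Insurance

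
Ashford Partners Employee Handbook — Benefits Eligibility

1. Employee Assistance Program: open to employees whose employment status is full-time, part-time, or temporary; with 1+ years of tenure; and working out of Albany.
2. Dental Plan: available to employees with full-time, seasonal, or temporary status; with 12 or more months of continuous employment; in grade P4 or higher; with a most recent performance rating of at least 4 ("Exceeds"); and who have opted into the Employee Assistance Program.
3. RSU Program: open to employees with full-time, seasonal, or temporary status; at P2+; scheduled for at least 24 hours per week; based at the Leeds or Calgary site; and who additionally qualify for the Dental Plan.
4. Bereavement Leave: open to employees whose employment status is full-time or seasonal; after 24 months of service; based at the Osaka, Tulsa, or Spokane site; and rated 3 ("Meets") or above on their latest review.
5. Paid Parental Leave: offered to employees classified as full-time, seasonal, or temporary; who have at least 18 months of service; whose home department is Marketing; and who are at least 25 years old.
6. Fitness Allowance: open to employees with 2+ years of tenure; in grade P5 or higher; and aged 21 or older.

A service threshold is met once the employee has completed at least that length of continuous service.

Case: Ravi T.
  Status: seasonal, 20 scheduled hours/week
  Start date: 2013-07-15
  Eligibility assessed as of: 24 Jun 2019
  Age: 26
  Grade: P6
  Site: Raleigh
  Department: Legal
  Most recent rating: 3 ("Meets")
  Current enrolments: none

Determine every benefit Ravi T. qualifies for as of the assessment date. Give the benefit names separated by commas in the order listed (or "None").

Fitness Allowance

Service from 2013-07-15 to 24 Jun 2019: 2170 days.
Employee Assistance Program — status seasonal ✗ (requires full-time, part-time, or temporary) → not eligible.
Dental Plan — status seasonal ✓; service 2170 days ≥ 12 months (≈360 days) ✓; grade P6 ≥ P4 ✓; rating 3 < 4 ✗ → not eligible.
RSU Program — status seasonal ✓; grade P6 ≥ P2 ✓; 20 hrs/wk < 24 ✗ → not eligible.
Bereavement Leave — status seasonal ✓; service 2170 days ≥ 24 months (≈720 days) ✓; site Raleigh ✗ (not Osaka, Tulsa, or Spokane) → not eligible.
Paid Parental Leave — status seasonal ✓; service 2170 days ≥ 18 months (≈540 days) ✓; dept Legal ✗ → not eligible.
Fitness Allowance — service 2170 days ≥ 2 years (≈730 days) ✓; grade P6 ≥ P5 ✓; age 26 ≥ 21 ✓ → eligible.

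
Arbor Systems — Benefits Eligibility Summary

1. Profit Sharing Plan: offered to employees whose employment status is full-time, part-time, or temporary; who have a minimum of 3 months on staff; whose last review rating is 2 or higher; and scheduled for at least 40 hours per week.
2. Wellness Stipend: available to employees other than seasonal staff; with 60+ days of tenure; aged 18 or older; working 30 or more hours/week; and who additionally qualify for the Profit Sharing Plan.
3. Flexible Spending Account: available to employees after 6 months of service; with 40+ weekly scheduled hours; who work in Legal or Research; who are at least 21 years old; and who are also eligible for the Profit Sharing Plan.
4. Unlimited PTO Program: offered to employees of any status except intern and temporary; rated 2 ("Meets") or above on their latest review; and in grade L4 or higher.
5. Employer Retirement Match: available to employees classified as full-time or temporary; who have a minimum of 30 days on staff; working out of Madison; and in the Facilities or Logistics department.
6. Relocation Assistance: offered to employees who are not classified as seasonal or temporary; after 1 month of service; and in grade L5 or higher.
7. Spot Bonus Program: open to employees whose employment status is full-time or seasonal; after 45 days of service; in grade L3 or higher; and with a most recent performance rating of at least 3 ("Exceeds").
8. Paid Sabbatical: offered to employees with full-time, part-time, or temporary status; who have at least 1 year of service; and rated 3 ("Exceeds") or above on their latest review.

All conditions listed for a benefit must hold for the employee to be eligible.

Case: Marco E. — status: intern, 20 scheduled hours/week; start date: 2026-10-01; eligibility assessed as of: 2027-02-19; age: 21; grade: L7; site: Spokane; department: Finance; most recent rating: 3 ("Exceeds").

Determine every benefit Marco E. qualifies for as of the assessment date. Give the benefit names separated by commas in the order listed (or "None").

Service from 2026-10-01 to 2027-02-19: 141 days.
Profit Sharing Plan — status intern ✗ (requires full-time, part-time, or temporary) → not eligible.
Wellness Stipend — status intern ✓ (not excluded); service 141 days ≥ 60 days ✓; age 21 ≥ 18 ✓; 20 hrs/wk < 30 ✗ → not eligible.
Flexible Spending Account — service 141 days < 6 months (≈180 days) ✗ → not eligible.
Unlimited PTO Program — status intern ✗ (excluded) → not eligible.
Employer Retirement Match — status intern ✗ (requires full-time or temporary) → not eligible.
Relocation Assistance — status intern ✓ (not excluded); service 141 days ≥ 1 month (≈30 days) ✓; grade L7 ≥ L5 ✓ → eligible.
Spot Bonus Program — status intern ✗ (requires full-time or seasonal) → not eligible.
Paid Sabbatical — status intern ✗ (requires full-time, part-time, or temporary) → not eligible.

Relocation Assistance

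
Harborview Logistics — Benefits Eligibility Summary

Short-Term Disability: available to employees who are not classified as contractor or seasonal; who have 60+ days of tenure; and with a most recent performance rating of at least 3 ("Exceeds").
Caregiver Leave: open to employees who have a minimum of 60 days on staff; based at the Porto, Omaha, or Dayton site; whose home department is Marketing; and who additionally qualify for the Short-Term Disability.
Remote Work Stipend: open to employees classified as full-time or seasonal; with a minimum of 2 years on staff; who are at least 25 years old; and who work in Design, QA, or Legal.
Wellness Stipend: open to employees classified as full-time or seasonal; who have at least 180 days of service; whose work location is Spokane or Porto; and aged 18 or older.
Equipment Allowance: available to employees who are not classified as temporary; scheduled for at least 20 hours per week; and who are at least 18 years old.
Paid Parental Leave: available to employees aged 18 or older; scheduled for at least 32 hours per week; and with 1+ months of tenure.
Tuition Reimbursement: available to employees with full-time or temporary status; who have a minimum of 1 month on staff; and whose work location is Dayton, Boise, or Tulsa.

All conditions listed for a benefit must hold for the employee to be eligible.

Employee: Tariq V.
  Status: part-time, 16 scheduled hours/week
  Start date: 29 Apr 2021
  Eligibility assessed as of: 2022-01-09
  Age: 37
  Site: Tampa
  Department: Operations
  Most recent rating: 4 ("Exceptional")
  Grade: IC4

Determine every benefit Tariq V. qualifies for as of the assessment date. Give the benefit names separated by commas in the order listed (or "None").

Service from 29 Apr 2021 to 2022-01-09: 255 days.
Short-Term Disability — status part-time ✓ (not excluded); service 255 days ≥ 60 days ✓; rating 4 ≥ 3 ✓ → eligible.
Caregiver Leave — service 255 days ≥ 60 days ✓; site Tampa ✗ (not Porto, Omaha, or Dayton) → not eligible.
Remote Work Stipend — status part-time ✗ (requires full-time or seasonal) → not eligible.
Wellness Stipend — status part-time ✗ (requires full-time or seasonal) → not eligible.
Equipment Allowance — status part-time ✓ (not excluded); 16 hrs/wk < 20 ✗ → not eligible.
Paid Parental Leave — age 37 ≥ 18 ✓; 16 hrs/wk < 32 ✗ → not eligible.
Tuition Reimbursement — status part-time ✗ (requires full-time or temporary) → not eligible.

Short-Term Disability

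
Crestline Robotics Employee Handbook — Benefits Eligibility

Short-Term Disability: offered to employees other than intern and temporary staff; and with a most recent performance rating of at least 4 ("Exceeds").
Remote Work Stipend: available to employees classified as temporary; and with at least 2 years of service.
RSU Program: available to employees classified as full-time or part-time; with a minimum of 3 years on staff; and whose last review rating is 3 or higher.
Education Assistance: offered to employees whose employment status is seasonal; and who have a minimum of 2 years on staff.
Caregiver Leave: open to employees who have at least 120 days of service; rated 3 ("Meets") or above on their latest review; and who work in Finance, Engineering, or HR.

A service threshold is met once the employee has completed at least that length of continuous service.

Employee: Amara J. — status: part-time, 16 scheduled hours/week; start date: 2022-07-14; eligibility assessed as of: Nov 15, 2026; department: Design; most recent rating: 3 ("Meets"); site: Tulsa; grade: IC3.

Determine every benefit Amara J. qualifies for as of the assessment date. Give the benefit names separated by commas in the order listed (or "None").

RSU Program

Service from 2022-07-14 to Nov 15, 2026: 1585 days.
Short-Term Disability — status part-time ✓ (not excluded); rating 3 < 4 ✗ → not eligible.
Remote Work Stipend — status part-time ✗ (requires temporary) → not eligible.
RSU Program — status part-time ✓; service 1585 days ≥ 3 years (≈1095 days) ✓; rating 3 ≥ 3 ✓ → eligible.
Education Assistance — status part-time ✗ (requires seasonal) → not eligible.
Caregiver Leave — service 1585 days ≥ 120 days ✓; rating 3 ≥ 3 ✓; dept Design ✗ → not eligible.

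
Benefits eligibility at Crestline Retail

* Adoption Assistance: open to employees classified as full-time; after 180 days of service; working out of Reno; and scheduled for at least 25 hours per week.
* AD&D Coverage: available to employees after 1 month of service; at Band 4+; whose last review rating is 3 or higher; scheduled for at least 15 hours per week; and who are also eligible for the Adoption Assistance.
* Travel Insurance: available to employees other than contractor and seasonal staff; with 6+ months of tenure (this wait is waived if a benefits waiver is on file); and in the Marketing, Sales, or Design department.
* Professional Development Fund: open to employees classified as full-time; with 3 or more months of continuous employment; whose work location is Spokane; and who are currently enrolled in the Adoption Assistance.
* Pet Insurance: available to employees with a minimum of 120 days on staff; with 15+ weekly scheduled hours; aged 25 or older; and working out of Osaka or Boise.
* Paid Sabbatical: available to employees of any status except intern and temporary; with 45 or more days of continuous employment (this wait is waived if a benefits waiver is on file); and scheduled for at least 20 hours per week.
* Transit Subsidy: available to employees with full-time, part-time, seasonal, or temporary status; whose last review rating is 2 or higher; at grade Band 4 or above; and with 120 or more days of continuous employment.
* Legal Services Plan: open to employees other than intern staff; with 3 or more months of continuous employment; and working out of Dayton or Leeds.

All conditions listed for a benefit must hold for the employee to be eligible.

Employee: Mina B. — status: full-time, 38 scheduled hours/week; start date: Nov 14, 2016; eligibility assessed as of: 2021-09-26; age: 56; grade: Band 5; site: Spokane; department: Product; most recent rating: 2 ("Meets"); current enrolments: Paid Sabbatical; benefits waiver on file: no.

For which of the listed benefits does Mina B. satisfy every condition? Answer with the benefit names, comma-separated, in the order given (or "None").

Paid Sabbatical, Transit Subsidy

Service from Nov 14, 2016 to 2021-09-26: 1777 days.
Adoption Assistance — status full-time ✓; service 1777 days ≥ 180 days ✓; site Spokane ✗ (not Reno) → not eligible.
AD&D Coverage — service 1777 days ≥ 1 month (≈30 days) ✓; grade Band 5 ≥ Band 4 ✓; rating 2 < 3 ✗ → not eligible.
Travel Insurance — status full-time ✓ (not excluded); no waiver, service 1777 days ≥ 6 months (≈180 days) ✓; dept Product ✗ → not eligible.
Professional Development Fund — status full-time ✓; service 1777 days ≥ 3 months (≈90 days) ✓; site Spokane ✓; not enrolled in Adoption Assistance ✗ → not eligible.
Pet Insurance — service 1777 days ≥ 120 days ✓; 38 hrs/wk ≥ 15 ✓; age 56 ≥ 25 ✓; site Spokane ✗ (not Osaka or Boise) → not eligible.
Paid Sabbatical — status full-time ✓ (not excluded); no waiver, service 1777 days ≥ 45 days ✓; 38 hrs/wk ≥ 20 ✓ → eligible.
Transit Subsidy — status full-time ✓; rating 2 ≥ 2 ✓; grade Band 5 ≥ Band 4 ✓; service 1777 days ≥ 120 days ✓ → eligible.
Legal Services Plan — status full-time ✓ (not excluded); service 1777 days ≥ 3 months (≈90 days) ✓; site Spokane ✗ (not Dayton or Leeds) → not eligible.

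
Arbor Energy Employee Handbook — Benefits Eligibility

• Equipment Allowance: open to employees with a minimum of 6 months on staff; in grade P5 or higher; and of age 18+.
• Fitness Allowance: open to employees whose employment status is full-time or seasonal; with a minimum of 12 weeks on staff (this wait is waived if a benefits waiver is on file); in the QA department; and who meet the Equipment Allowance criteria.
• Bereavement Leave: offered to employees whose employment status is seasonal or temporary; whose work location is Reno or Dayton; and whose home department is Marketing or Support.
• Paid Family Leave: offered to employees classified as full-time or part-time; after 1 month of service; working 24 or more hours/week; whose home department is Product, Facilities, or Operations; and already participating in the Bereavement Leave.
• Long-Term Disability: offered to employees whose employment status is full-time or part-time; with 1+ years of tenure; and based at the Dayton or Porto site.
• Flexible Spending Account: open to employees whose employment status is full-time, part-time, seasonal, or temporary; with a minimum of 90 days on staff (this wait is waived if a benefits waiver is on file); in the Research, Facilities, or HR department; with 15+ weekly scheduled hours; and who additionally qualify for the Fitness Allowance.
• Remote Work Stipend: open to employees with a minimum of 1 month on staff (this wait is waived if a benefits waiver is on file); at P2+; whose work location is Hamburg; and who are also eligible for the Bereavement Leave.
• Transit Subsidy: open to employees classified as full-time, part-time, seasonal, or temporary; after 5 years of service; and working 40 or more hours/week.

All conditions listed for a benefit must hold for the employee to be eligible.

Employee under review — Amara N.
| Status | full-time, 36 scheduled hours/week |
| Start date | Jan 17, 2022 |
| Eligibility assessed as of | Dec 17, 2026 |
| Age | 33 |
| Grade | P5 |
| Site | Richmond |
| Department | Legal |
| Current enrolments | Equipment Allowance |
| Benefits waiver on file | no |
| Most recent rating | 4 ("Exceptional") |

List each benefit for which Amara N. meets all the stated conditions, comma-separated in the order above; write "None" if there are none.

Equipment Allowance

Service from Jan 17, 2022 to Dec 17, 2026: 1795 days.
Equipment Allowance — service 1795 days ≥ 6 months (≈180 days) ✓; grade P5 ≥ P5 ✓; age 33 ≥ 18 ✓ → eligible.
Fitness Allowance — status full-time ✓; no waiver, service 1795 days ≥ 12 weeks (≈84 days) ✓; dept Legal ✗ → not eligible.
Bereavement Leave — status full-time ✗ (requires seasonal or temporary) → not eligible.
Paid Family Leave — status full-time ✓; service 1795 days ≥ 1 month (≈30 days) ✓; 36 hrs/wk ≥ 24 ✓; dept Legal ✗ → not eligible.
Long-Term Disability — status full-time ✓; service 1795 days ≥ 1 year (≈365 days) ✓; site Richmond ✗ (not Dayton or Porto) → not eligible.
Flexible Spending Account — status full-time ✓; no waiver, service 1795 days ≥ 90 days ✓; dept Legal ✗ → not eligible.
Remote Work Stipend — no waiver, service 1795 days ≥ 1 month (≈30 days) ✓; grade P5 ≥ P2 ✓; site Richmond ✗ (not Hamburg) → not eligible.
Transit Subsidy — status full-time ✓; service 1795 days < 5 years (≈1825 days) ✗ → not eligible.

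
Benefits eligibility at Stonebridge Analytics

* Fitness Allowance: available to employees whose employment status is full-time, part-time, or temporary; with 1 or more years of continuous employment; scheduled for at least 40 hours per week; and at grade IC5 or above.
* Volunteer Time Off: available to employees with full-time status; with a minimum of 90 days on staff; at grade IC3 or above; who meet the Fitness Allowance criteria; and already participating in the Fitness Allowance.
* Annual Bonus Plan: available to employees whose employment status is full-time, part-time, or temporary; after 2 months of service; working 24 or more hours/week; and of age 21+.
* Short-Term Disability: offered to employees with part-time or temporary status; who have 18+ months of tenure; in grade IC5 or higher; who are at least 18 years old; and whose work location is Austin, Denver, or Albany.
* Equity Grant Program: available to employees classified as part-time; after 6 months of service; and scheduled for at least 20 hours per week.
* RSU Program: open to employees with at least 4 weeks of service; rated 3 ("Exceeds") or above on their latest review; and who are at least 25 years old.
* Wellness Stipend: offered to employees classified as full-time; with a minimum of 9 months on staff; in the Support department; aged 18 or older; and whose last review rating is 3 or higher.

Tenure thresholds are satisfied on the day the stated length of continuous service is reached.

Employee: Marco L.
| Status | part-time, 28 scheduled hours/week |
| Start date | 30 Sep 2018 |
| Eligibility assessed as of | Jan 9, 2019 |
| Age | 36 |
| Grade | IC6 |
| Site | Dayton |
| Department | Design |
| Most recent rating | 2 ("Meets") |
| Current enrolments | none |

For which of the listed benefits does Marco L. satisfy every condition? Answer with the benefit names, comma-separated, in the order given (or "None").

Service from 30 Sep 2018 to Jan 9, 2019: 101 days.
Fitness Allowance — status part-time ✓; service 101 days < 1 year (≈365 days) ✗ → not eligible.
Volunteer Time Off — status part-time ✗ (requires full-time) → not eligible.
Annual Bonus Plan — status part-time ✓; service 101 days ≥ 2 months (≈60 days) ✓; 28 hrs/wk ≥ 24 ✓; age 36 ≥ 21 ✓ → eligible.
Short-Term Disability — status part-time ✓; service 101 days < 18 months (≈540 days) ✗ → not eligible.
Equity Grant Program — status part-time ✓; service 101 days < 6 months (≈180 days) ✗ → not eligible.
RSU Program — service 101 days ≥ 4 weeks (≈28 days) ✓; rating 2 < 3 ✗ → not eligible.
Wellness Stipend — status part-time ✗ (requires full-time) → not eligible.

Annual Bonus Plan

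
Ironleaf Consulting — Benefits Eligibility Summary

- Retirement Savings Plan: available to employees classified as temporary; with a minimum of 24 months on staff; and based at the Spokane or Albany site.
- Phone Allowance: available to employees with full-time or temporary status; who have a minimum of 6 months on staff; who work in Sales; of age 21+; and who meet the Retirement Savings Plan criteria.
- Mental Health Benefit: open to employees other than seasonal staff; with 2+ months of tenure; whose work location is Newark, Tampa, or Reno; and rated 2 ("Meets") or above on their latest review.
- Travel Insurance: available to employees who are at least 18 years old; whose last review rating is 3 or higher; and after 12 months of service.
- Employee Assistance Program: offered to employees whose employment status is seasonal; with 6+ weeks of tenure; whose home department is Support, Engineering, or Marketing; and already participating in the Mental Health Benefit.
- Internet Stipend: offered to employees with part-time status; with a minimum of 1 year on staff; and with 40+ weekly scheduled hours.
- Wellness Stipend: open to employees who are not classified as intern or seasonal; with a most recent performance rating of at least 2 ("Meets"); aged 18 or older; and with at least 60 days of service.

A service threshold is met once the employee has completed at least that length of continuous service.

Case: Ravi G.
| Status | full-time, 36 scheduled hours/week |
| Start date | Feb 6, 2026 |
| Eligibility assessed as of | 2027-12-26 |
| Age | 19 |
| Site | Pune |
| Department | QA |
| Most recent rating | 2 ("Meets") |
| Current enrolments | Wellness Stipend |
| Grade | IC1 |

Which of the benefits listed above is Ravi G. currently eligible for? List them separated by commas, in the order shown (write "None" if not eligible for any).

Wellness Stipend

Service from Feb 6, 2026 to 2027-12-26: 688 days.
Retirement Savings Plan — status full-time ✗ (requires temporary) → not eligible.
Phone Allowance — status full-time ✓; service 688 days ≥ 6 months (≈180 days) ✓; dept QA ✗ → not eligible.
Mental Health Benefit — status full-time ✓ (not excluded); service 688 days ≥ 2 months (≈60 days) ✓; site Pune ✗ (not Newark, Tampa, or Reno) → not eligible.
Travel Insurance — age 19 ≥ 18 ✓; rating 2 < 3 ✗ → not eligible.
Employee Assistance Program — status full-time ✗ (requires seasonal) → not eligible.
Internet Stipend — status full-time ✗ (requires part-time) → not eligible.
Wellness Stipend — status full-time ✓ (not excluded); rating 2 ≥ 2 ✓; age 19 ≥ 18 ✓; service 688 days ≥ 60 days ✓ → eligible.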